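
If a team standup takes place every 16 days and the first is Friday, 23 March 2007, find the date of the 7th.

27 June 2007

The 7th occurrence is 6 intervals after the first: 6 × 16 = 96 days after 23 March 2007.
March has 31 days — 8 days to the end of March leaves 88.
April has 30 days (58 left).
May has 31 days (27 left).
27 days into June → 27 June 2007.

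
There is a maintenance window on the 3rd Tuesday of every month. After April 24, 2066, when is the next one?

May 18, 2066

April 2066 starts on a Thursday; its first Tuesday is the 6th, so the 3rd Tuesday is the 20th — April 20, 2066.
That is not after April 24, 2066, so look at May 2066.
May 2066 starts on a Saturday; its first Tuesday is the 4th, so the 3rd Tuesday is the 18th — May 18, 2066.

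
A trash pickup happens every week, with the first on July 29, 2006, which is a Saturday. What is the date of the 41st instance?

May 5, 2007

The 41st occurrence is 40 intervals after the first: 40 × 7 = 280 days after July 29, 2006.
July has 31 days — 2 days to the end of July leaves 278.
August has 31 days (247 left).
September has 30 days (217 left).
October has 31 days (186 left).
November has 30 days (156 left).
December has 31 days (125 left).
January has 31 days (94 left).
February has 28 days (66 left).
March has 31 days (35 left).
April has 30 days (5 left).
5 days into May → May 5, 2007.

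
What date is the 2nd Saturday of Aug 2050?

Aug 13, 2050

The first Saturday of Aug 2050 is Aug 6.
The 2nd Saturday is 1 weeks later: 6 + 7 = 13.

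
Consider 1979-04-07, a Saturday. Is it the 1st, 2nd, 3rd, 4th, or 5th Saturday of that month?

Day 7 falls in week ⌈7/7⌉ of the month.
Days 1–7 hold the 1st Saturday, 8–14 the 2nd, 15–21 the 3rd, 22–28 the 4th, 29–31 the 5th.
7 is in the range for the 1st.

1st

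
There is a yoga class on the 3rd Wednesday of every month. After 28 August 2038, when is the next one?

15 September 2038

August 2038 starts on a Sunday; its first Wednesday is the 4th, so the 3rd Wednesday is the 18th — 18 August 2038.
That is not after 28 August 2038, so look at September 2038.
September 2038 starts on a Wednesday; its first Wednesday is the 1st, so the 3rd Wednesday is the 15th — 15 September 2038.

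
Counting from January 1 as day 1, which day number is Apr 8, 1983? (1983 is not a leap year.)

Days in months before Apr: 31 + 28 + 31 = 90.
Plus 8 days into Apr → day 98.

98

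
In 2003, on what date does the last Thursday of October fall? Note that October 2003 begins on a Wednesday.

2003-10-30

October 2003 begins on a Wednesday, so the first Thursday is October 2 (1 day later).
October 2003 has 31 days. Adding weeks: 2, 9, 16, 23, 30 — the last one ≤ 31 is the 30th.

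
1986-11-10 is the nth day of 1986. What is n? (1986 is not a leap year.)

314

Days in months before November: 31 + 28 + 31 + 30 + 31 + 30 + 31 + 31 + 30 + 31 = 304.
Plus 10 days into November → day 314.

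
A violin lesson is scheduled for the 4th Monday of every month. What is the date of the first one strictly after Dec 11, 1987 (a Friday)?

Dec 28, 1987

Dec 1987 starts on a Tuesday; its first Monday is the 7th, so the 4th Monday is the 28th — Dec 28, 1987.
Dec 28, 1987 is after Dec 11, 1987, so that is the next one.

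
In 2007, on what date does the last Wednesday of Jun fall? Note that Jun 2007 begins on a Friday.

Jun 2007 begins on a Friday, so the first Wednesday is Jun 6 (5 days later).
Jun 2007 has 30 days. Adding weeks: 6, 13, 20, 27 — the last one ≤ 30 is the 27th.

Jun 27, 2007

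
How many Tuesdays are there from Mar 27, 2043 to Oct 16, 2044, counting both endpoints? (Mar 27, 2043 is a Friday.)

Mar 27, 2043 is a Friday; the first Tuesday on or after it is Mar 31, 2043 (4 days later).
From Mar 31, 2043 to Oct 16, 2044: 275 + 290 = 565 days (rest of 2043, to Oct 16, 2044 in 2044).
565 ÷ 7 = 80 full weeks with remainder 5, so 80 more Tuesdays after the first → 81.

81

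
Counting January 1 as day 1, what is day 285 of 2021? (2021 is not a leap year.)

Jan has 31 days (285 − 31 = 254 remain).
Feb has 28 days (254 − 28 = 226 remain).
Mar has 31 days (226 − 31 = 195 remain).
Apr has 30 days (195 − 30 = 165 remain).
May has 31 days (165 − 31 = 134 remain).
Jun has 30 days (134 − 30 = 104 remain).
Jul has 31 days (104 − 31 = 73 remain).
Aug has 31 days (73 − 31 = 42 remain).
Sep has 30 days (42 − 30 = 12 remain).
12 into Oct → Oct 12.

Oct 12, 2021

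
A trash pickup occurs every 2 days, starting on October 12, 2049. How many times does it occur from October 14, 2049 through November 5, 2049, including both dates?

Occurrences land 2·i days after October 12, 2049 for i = 0, 1, 2, …
October 14, 2049 is 2 days after the start; 2 ÷ 2 = 1 remainder 0. First occurrence in the window: #2 on October 14, 2049 (1×2 = 2 days in).
November 5, 2049 is 24 days after the start; 24 ÷ 2 = 12 remainder 0. Last occurrence in the window: #13 on November 5, 2049.
Occurrences #2 through #13: 12 in total.

12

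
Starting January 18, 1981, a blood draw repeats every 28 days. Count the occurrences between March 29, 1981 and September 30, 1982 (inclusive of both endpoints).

Occurrences land 28·i days after January 18, 1981 for i = 0, 1, 2, …
March 29, 1981 is 70 days after the start; 70 ÷ 28 = 2 remainder 14; since the remainder is 14, round up to i = 3. First occurrence in the window: #4 on April 12, 1981 (3×28 = 84 days in).
September 30, 1982 is 620 days after the start; 620 ÷ 28 = 22 remainder 4. Last occurrence in the window: #23 on September 26, 1982.
Occurrences #4 through #23: 20 in total.

20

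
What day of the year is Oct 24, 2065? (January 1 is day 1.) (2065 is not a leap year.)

Days in months before Oct: 31 + 28 + 31 + 30 + 31 + 30 + 31 + 31 + 30 = 273.
Plus 24 days into Oct → day 297.

297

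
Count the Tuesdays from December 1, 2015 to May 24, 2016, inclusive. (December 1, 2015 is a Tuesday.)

26

December 1, 2015 is a Tuesday; the first Tuesday on or after it is December 1, 2015.
From December 1, 2015 to May 24, 2016: 30 + 31 + 29 + 31 + 30 + 24 = 175 days (rest of December, January, February, March, April, May).
175 ÷ 7 = 25 full weeks with remainder 0, so 25 more Tuesdays after the first → 26.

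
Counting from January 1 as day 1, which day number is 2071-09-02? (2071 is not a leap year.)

Days in months before September: 31 + 28 + 31 + 30 + 31 + 30 + 31 + 31 = 243.
Plus 2 days into September → day 245.

245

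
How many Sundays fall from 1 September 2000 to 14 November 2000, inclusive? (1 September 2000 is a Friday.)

11

1 September 2000 is a Friday; the first Sunday on or after it is 3 September 2000 (2 days later).
From 3 September 2000 to 14 November 2000: 27 + 31 + 14 = 72 days (rest of September, October, November).
72 ÷ 7 = 10 full weeks with remainder 2, so 10 more Sundays after the first → 11.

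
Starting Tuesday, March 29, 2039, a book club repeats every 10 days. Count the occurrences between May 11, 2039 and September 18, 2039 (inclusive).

13

Occurrences land 10·i days after March 29, 2039 for i = 0, 1, 2, …
May 11, 2039 is 43 days after the start; 43 ÷ 10 = 4 remainder 3; since the remainder is 3, round up to i = 5. First occurrence in the window: #6 on May 18, 2039 (5×10 = 50 days in).
September 18, 2039 is 173 days after the start; 173 ÷ 10 = 17 remainder 3. Last occurrence in the window: #18 on September 15, 2039.
Occurrences #6 through #18: 13 in total.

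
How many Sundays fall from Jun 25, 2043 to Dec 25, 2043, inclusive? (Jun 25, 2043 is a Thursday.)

Jun 25, 2043 is a Thursday; the first Sunday on or after it is Jun 28, 2043 (3 days later).
From Jun 28, 2043 to Dec 25, 2043: 2 + 31 + 31 + 30 + 31 + 30 + 25 = 180 days (rest of Jun, Jul, Aug, Sep, Oct, Nov, Dec).
180 ÷ 7 = 25 full weeks with remainder 5, so 25 more Sundays after the first → 26.

26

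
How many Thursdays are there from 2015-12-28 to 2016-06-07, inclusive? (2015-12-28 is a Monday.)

2015-12-28 is a Monday; the first Thursday on or after it is 2015-12-31 (3 days later).
From 2015-12-31 to 2016-06-07: 0 + 31 + 29 + 31 + 30 + 31 + 7 = 159 days (rest of December, January, February, March, April, May, June).
159 ÷ 7 = 22 full weeks with remainder 5, so 22 more Thursdays after the first → 23.

23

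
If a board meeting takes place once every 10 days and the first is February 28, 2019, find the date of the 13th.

The 13th occurrence is 12 intervals after the first: 12 × 10 = 120 days after February 28, 2019.
February has 28 days — 0 days to the end of February leaves 120.
March has 31 days (89 left).
April has 30 days (59 left).
May has 31 days (28 left).
28 days into June → June 28, 2019.

June 28, 2019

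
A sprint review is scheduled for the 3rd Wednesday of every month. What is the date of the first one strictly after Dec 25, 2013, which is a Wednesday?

Jan 15, 2014

Dec 2013 starts on a Sunday; its first Wednesday is the 4th, so the 3rd Wednesday is the 18th — Dec 18, 2013.
That is not after Dec 25, 2013, so look at Jan 2014.
Jan 2014 starts on a Wednesday; its first Wednesday is the 1st, so the 3rd Wednesday is the 15th — Jan 15, 2014.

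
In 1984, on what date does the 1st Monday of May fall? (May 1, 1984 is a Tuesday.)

May 1984 begins on a Tuesday, so the first Monday is May 7 (6 days later).

May 7, 1984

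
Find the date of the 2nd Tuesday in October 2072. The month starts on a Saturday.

October 2072 begins on a Saturday, so the first Tuesday is October 4 (3 days later).
The 2nd Tuesday is 1 weeks later: 4 + 7 = 11.

2072-10-11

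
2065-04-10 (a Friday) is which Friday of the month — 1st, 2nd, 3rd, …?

Day 10 falls in week ⌈10/7⌉ of the month.
Days 1–7 hold the 1st Friday, 8–14 the 2nd, 15–21 the 3rd, 22–28 the 4th, 29–31 the 5th.
10 is in the range for the 2nd.

2nd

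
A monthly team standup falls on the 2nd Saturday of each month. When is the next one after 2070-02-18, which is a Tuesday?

February 2070 starts on a Saturday; its first Saturday is the 1st, so the 2nd Saturday is the 8th — 2070-02-08.
That is not after 2070-02-18, so look at March 2070.
March 2070 starts on a Saturday; its first Saturday is the 1st, so the 2nd Saturday is the 8th — 2070-03-08.

2070-03-08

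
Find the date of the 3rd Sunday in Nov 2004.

The first Sunday of Nov 2004 is Nov 7.
The 3rd Sunday is 2 weeks later: 7 + 14 = 21.

Nov 21, 2004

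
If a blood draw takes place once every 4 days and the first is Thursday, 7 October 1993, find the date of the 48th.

The 48th occurrence is 47 intervals after the first: 47 × 4 = 188 days after 7 October 1993.
October has 31 days — 24 days to the end of October leaves 164.
November has 30 days (134 left).
December has 31 days (103 left).
January has 31 days (72 left).
February has 28 days (44 left).
March has 31 days (13 left).
13 days into April → 13 April 1994.

13 April 1994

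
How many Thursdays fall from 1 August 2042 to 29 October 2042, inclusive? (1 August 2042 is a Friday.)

1 August 2042 is a Friday; the first Thursday on or after it is 7 August 2042 (6 days later).
From 7 August 2042 to 29 October 2042: 24 + 30 + 29 = 83 days (rest of August, September, October).
83 ÷ 7 = 11 full weeks with remainder 6, so 11 more Thursdays after the first → 12.

12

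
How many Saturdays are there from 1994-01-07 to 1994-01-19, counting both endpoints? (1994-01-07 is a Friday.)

2

1994-01-07 is a Friday; the first Saturday on or after it is 1994-01-08 (1 day later).
From 1994-01-08 to 1994-01-19 is 19 − 8 = 11 days.
11 ÷ 7 = 1 full weeks with remainder 4, so 1 more Saturdays after the first → 2.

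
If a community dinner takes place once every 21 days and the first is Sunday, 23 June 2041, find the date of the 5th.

15 September 2041

The 5th occurrence is 4 intervals after the first: 4 × 21 = 84 days after 23 June 2041.
June has 30 days — 7 days to the end of June leaves 77.
July has 31 days (46 left).
August has 31 days (15 left).
15 days into September → 15 September 2041.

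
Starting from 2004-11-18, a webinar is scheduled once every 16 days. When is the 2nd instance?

2004-12-04

The 2nd occurrence is 1 interval after the first: 1 × 16 = 16 days after 2004-11-18.
November has 30 days — 12 days to the end of November leaves 4.
4 days into December → 2004-12-04.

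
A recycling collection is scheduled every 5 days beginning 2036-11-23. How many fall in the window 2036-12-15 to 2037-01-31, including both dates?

Occurrences land 5·i days after 2036-11-23 for i = 0, 1, 2, …
2036-12-15 is 22 days after the start; 22 ÷ 5 = 4 remainder 2; since the remainder is 2, round up to i = 5. First occurrence in the window: #6 on 2036-12-18 (5×5 = 25 days in).
2037-01-31 is 69 days after the start; 69 ÷ 5 = 13 remainder 4. Last occurrence in the window: #14 on 2037-01-27.
Occurrences #6 through #14: 9 in total.

9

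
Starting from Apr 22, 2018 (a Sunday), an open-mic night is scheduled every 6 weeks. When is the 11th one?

Jun 16, 2019

The 11th occurrence is 10 intervals after the first: 10 × 42 = 420 days after Apr 22, 2018.
Apr has 30 days — 8 days to the end of Apr leaves 412.
From end of Apr to end of 2018 is 245 days (167 left).
Jan has 31 days (136 left).
Feb has 28 days (108 left).
Mar has 31 days (77 left).
Apr has 30 days (47 left).
May has 31 days (16 left).
16 days into Jun → Jun 16, 2019.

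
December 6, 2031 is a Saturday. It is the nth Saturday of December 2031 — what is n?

1st

Day 6 falls in week ⌈6/7⌉ of the month.
Days 1–7 hold the 1st Saturday, 8–14 the 2nd, 15–21 the 3rd, 22–28 the 4th, 29–31 the 5th.
6 is in the range for the 1st.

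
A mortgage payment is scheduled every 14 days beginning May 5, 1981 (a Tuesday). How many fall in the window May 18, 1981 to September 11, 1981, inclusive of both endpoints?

Occurrences land 14·i days after May 5, 1981 for i = 0, 1, 2, …
May 18, 1981 is 13 days after the start; 13 ÷ 14 = 0 remainder 13; since the remainder is 13, round up to i = 1. First occurrence in the window: #2 on May 19, 1981 (1×14 = 14 days in).
September 11, 1981 is 129 days after the start; 129 ÷ 14 = 9 remainder 3. Last occurrence in the window: #10 on September 8, 1981.
Occurrences #2 through #10: 9 in total.

9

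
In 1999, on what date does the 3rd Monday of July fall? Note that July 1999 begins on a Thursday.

July 19, 1999

July 1999 begins on a Thursday, so the first Monday is July 5 (4 days later).
The 3rd Monday is 2 weeks later: 5 + 14 = 19.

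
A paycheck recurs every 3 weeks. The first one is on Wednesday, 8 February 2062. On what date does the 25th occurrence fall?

The 25th occurrence is 24 intervals after the first: 24 × 21 = 504 days after 8 February 2062.
February has 28 days — 20 days to the end of February leaves 484.
From end of February to end of 2062 is 306 days (178 left).
January has 31 days (147 left).
February has 28 days (119 left).
March has 31 days (88 left).
April has 30 days (58 left).
May has 31 days (27 left).
27 days into June → 27 June 2063.

27 June 2063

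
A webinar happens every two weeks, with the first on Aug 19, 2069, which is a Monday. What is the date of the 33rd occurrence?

The 33rd occurrence is 32 intervals after the first: 32 × 14 = 448 days after Aug 19, 2069.
Aug has 31 days — 12 days to the end of Aug leaves 436.
From end of Aug to end of 2069 is 122 days (314 left).
Jan has 31 days (283 left).
Feb has 28 days (255 left).
Mar has 31 days (224 left).
Apr has 30 days (194 left).
May has 31 days (163 left).
Jun has 30 days (133 left).
Jul has 31 days (102 left).
Aug has 31 days (71 left).
Sep has 30 days (41 left).
Oct has 31 days (10 left).
10 days into Nov → Nov 10, 2070.

Nov 10, 2070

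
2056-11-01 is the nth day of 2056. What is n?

Days in months before November: 31 + 29 + 31 + 30 + 31 + 30 + 31 + 31 + 30 + 31 = 305.
Plus 1 day into November → day 306.

306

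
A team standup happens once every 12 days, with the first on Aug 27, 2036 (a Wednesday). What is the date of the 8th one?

Nov 19, 2036

The 8th occurrence is 7 intervals after the first: 7 × 12 = 84 days after Aug 27, 2036.
Aug has 31 days — 4 days to the end of Aug leaves 80.
Sep has 30 days (50 left).
Oct has 31 days (19 left).
19 days into Nov → Nov 19, 2036.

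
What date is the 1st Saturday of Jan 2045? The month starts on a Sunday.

Jan 7, 2045

Jan 2045 begins on a Sunday, so the first Saturday is Jan 7 (6 days later).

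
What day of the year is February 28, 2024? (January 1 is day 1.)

59

Days in months before February: 31 = 31.
Plus 28 days into February → day 59.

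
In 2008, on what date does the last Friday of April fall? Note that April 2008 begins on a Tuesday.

April 2008 begins on a Tuesday, so the first Friday is April 4 (3 days later).
April 2008 has 30 days. Adding weeks: 4, 11, 18, 25 — the last one ≤ 30 is the 25th.

April 25, 2008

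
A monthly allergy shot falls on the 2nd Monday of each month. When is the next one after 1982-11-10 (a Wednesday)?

November 1982 starts on a Monday; its first Monday is the 1st, so the 2nd Monday is the 8th — 1982-11-08.
That is not after 1982-11-10, so look at December 1982.
December 1982 starts on a Wednesday; its first Monday is the 6th, so the 2nd Monday is the 13th — 1982-12-13.

1982-12-13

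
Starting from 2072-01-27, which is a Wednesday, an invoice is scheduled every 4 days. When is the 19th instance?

The 19th occurrence is 18 intervals after the first: 18 × 4 = 72 days after 2072-01-27.
January has 31 days — 4 days to the end of January leaves 68.
February has 29 days (39 left).
March has 31 days (8 left).
8 days into April → 2072-04-08.

2072-04-08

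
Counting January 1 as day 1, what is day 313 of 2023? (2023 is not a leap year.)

2023-11-09

January has 31 days (313 − 31 = 282 remain).
February has 28 days (282 − 28 = 254 remain).
March has 31 days (254 − 31 = 223 remain).
April has 30 days (223 − 30 = 193 remain).
May has 31 days (193 − 31 = 162 remain).
June has 30 days (162 − 30 = 132 remain).
July has 31 days (132 − 31 = 101 remain).
August has 31 days (101 − 31 = 70 remain).
September has 30 days (70 − 30 = 40 remain).
October has 31 days (40 − 31 = 9 remain).
9 into November → November 9.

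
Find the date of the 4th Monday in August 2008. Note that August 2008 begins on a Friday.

August 2008 begins on a Friday, so the first Monday is August 4 (3 days later).
The 4th Monday is 3 weeks later: 4 + 21 = 25.

August 25, 2008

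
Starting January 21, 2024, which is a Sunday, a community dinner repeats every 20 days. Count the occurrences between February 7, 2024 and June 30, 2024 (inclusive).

Occurrences land 20·i days after January 21, 2024 for i = 0, 1, 2, …
February 7, 2024 is 17 days after the start; 17 ÷ 20 = 0 remainder 17; since the remainder is 17, round up to i = 1. First occurrence in the window: #2 on February 10, 2024 (1×20 = 20 days in).
June 30, 2024 is 161 days after the start; 161 ÷ 20 = 8 remainder 1. Last occurrence in the window: #9 on June 29, 2024.
Occurrences #2 through #9: 8 in total.

8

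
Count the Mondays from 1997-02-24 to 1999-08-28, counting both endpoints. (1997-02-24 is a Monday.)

131

1997-02-24 is a Monday; the first Monday on or after it is 1997-02-24.
From 1997-02-24 to 1999-08-28: 310 + 365 + 240 = 915 days (rest of 1997, 1998, to 1999-08-28 in 1999).
915 ÷ 7 = 130 full weeks with remainder 5, so 130 more Mondays after the first → 131.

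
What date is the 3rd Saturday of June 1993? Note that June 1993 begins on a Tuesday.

June 1993 begins on a Tuesday, so the first Saturday is June 5 (4 days later).
The 3rd Saturday is 2 weeks later: 5 + 14 = 19.

1993-06-19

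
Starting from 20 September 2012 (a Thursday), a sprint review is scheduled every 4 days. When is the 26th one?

29 December 2012

The 26th occurrence is 25 intervals after the first: 25 × 4 = 100 days after 20 September 2012.
September has 30 days — 10 days to the end of September leaves 90.
October has 31 days (59 left).
November has 30 days (29 left).
29 days into December → 29 December 2012.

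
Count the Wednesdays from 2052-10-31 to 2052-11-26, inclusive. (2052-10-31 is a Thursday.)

3

2052-10-31 is a Thursday; the first Wednesday on or after it is 2052-11-06 (6 days later).
From 2052-11-06 to 2052-11-26 is 26 − 6 = 20 days.
20 ÷ 7 = 2 full weeks with remainder 6, so 2 more Wednesdays after the first → 3.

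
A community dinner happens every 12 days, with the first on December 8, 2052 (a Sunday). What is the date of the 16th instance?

June 6, 2053

The 16th occurrence is 15 intervals after the first: 15 × 12 = 180 days after December 8, 2052.
December has 31 days — 23 days to the end of December leaves 157.
January has 31 days (126 left).
February has 28 days (98 left).
March has 31 days (67 left).
April has 30 days (37 left).
May has 31 days (6 left).
6 days into June → June 6, 2053.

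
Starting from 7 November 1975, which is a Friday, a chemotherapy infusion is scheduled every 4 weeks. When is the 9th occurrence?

18 June 1976

The 9th occurrence is 8 intervals after the first: 8 × 28 = 224 days after 7 November 1975.
November has 30 days — 23 days to the end of November leaves 201.
December has 31 days (170 left).
January has 31 days (139 left).
February has 29 days (110 left).
March has 31 days (79 left).
April has 30 days (49 left).
May has 31 days (18 left).
18 days into June → 18 June 1976.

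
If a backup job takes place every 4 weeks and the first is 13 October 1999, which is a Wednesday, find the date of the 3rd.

The 3rd occurrence is 2 intervals after the first: 2 × 28 = 56 days after 13 October 1999.
October has 31 days — 18 days to the end of October leaves 38.
November has 30 days (8 left).
8 days into December → 8 December 1999.

8 December 1999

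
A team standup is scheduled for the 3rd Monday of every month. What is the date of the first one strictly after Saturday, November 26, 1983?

November 1983 starts on a Tuesday; its first Monday is the 7th, so the 3rd Monday is the 21st — November 21, 1983.
That is not after November 26, 1983, so look at December 1983.
December 1983 starts on a Thursday; its first Monday is the 5th, so the 3rd Monday is the 19th — December 19, 1983.

December 19, 1983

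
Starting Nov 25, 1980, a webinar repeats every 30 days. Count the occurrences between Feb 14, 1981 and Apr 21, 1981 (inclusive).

2

Occurrences land 30·i days after Nov 25, 1980 for i = 0, 1, 2, …
Feb 14, 1981 is 81 days after the start; 81 ÷ 30 = 2 remainder 21; since the remainder is 21, round up to i = 3. First occurrence in the window: #4 on Feb 23, 1981 (3×30 = 90 days in).
Apr 21, 1981 is 147 days after the start; 147 ÷ 30 = 4 remainder 27. Last occurrence in the window: #5 on Mar 25, 1981.
Occurrences #4 through #5: 2 in total.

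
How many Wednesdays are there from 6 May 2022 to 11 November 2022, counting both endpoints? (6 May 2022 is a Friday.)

6 May 2022 is a Friday; the first Wednesday on or after it is 11 May 2022 (5 days later).
From 11 May 2022 to 11 November 2022: 20 + 30 + 31 + 31 + 30 + 31 + 11 = 184 days (rest of May, June, July, August, September, October, November).
184 ÷ 7 = 26 full weeks with remainder 2, so 26 more Wednesdays after the first → 27.

27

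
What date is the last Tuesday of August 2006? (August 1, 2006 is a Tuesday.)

29 August 2006

August 2006 begins on a Tuesday, so the first Tuesday is August 1.
August 2006 has 31 days. Adding weeks: 1, 8, 15, 22, 29 — the last one ≤ 31 is the 29th.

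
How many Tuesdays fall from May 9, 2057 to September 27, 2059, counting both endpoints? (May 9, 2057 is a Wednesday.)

May 9, 2057 is a Wednesday; the first Tuesday on or after it is May 15, 2057 (6 days later).
From May 15, 2057 to September 27, 2059: 230 + 365 + 270 = 865 days (rest of 2057, 2058, to September 27, 2059 in 2059).
865 ÷ 7 = 123 full weeks with remainder 4, so 123 more Tuesdays after the first → 124.

124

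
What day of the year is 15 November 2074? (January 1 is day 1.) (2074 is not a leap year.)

Days in months before November: 31 + 28 + 31 + 30 + 31 + 30 + 31 + 31 + 30 + 31 = 304.
Plus 15 days into November → day 319.

319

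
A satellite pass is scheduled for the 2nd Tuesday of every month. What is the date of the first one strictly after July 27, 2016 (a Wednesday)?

July 2016 starts on a Friday; its first Tuesday is the 5th, so the 2nd Tuesday is the 12th — July 12, 2016.
That is not after July 27, 2016, so look at August 2016.
August 2016 starts on a Monday; its first Tuesday is the 2nd, so the 2nd Tuesday is the 9th — August 9, 2016.

August 9, 2016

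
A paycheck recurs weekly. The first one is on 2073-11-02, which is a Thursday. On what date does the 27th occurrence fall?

The 27th occurrence is 26 intervals after the first: 26 × 7 = 182 days after 2073-11-02.
November has 30 days — 28 days to the end of November leaves 154.
December has 31 days (123 left).
January has 31 days (92 left).
February has 28 days (64 left).
March has 31 days (33 left).
April has 30 days (3 left).
3 days into May → 2074-05-03.

2074-05-03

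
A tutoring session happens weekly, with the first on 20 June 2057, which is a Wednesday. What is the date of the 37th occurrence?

The 37th occurrence is 36 intervals after the first: 36 × 7 = 252 days after 20 June 2057.
June has 30 days — 10 days to the end of June leaves 242.
July has 31 days (211 left).
August has 31 days (180 left).
September has 30 days (150 left).
October has 31 days (119 left).
November has 30 days (89 left).
December has 31 days (58 left).
January has 31 days (27 left).
27 days into February → 27 February 2058.

27 February 2058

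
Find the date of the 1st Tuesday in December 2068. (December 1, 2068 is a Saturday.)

December 2068 begins on a Saturday, so the first Tuesday is December 4 (3 days later).

2068-12-04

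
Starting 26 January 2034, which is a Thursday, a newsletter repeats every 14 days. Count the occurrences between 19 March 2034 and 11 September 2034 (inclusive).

13

Occurrences land 14·i days after 26 January 2034 for i = 0, 1, 2, …
19 March 2034 is 52 days after the start; 52 ÷ 14 = 3 remainder 10; since the remainder is 10, round up to i = 4. First occurrence in the window: #5 on 23 March 2034 (4×14 = 56 days in).
11 September 2034 is 228 days after the start; 228 ÷ 14 = 16 remainder 4. Last occurrence in the window: #17 on 7 September 2034.
Occurrences #5 through #17: 13 in total.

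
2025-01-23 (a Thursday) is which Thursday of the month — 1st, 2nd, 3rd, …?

Day 23 falls in week ⌈23/7⌉ of the month.
Days 1–7 hold the 1st Thursday, 8–14 the 2nd, 15–21 the 3rd, 22–28 the 4th, 29–31 the 5th.
23 is in the range for the 4th.

4th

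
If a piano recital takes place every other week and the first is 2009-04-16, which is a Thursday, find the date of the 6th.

2009-06-25

The 6th occurrence is 5 intervals after the first: 5 × 14 = 70 days after 2009-04-16.
April has 30 days — 14 days to the end of April leaves 56.
May has 31 days (25 left).
25 days into June → 2009-06-25.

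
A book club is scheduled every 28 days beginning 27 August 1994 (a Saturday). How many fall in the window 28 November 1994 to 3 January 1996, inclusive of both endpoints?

14

Occurrences land 28·i days after 27 August 1994 for i = 0, 1, 2, …
28 November 1994 is 93 days after the start; 93 ÷ 28 = 3 remainder 9; since the remainder is 9, round up to i = 4. First occurrence in the window: #5 on 17 December 1994 (4×28 = 112 days in).
3 January 1996 is 494 days after the start; 494 ÷ 28 = 17 remainder 18. Last occurrence in the window: #18 on 16 December 1995.
Occurrences #5 through #18: 14 in total.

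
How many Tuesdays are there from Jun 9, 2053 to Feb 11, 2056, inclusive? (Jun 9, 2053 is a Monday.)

140

Jun 9, 2053 is a Monday; the first Tuesday on or after it is Jun 10, 2053 (1 day later).
From Jun 10, 2053 to Feb 11, 2056: 204 + 365 + 365 + 42 = 976 days (rest of 2053, 2054, 2055, to Feb 11, 2056 in 2056).
976 ÷ 7 = 139 full weeks with remainder 3, so 139 more Tuesdays after the first → 140.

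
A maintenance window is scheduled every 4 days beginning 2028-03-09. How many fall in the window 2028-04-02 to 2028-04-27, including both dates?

Occurrences land 4·i days after 2028-03-09 for i = 0, 1, 2, …
2028-04-02 is 24 days after the start; 24 ÷ 4 = 6 remainder 0. First occurrence in the window: #7 on 2028-04-02 (6×4 = 24 days in).
2028-04-27 is 49 days after the start; 49 ÷ 4 = 12 remainder 1. Last occurrence in the window: #13 on 2028-04-26.
Occurrences #7 through #13: 7 in total.

7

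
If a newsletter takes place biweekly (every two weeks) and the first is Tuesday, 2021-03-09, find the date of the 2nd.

2021-03-23

The 2nd occurrence is 1 interval after the first: 1 × 14 = 14 days after 2021-03-09.
14 days later is 2021-03-23.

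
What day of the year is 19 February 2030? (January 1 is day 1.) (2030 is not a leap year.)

Days in months before February: 31 = 31.
Plus 19 days into February → day 50.

50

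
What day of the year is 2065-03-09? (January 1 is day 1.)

Days in months before March: 31 + 28 = 59.
Plus 9 days into March → day 68.

68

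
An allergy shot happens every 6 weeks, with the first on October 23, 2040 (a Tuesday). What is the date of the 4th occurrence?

The 4th occurrence is 3 intervals after the first: 3 × 42 = 126 days after October 23, 2040.
October has 31 days — 8 days to the end of October leaves 118.
November has 30 days (88 left).
December has 31 days (57 left).
January has 31 days (26 left).
26 days into February → February 26, 2041.

February 26, 2041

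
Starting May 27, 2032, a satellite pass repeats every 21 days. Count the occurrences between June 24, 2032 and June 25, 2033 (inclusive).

17

Occurrences land 21·i days after May 27, 2032 for i = 0, 1, 2, …
June 24, 2032 is 28 days after the start; 28 ÷ 21 = 1 remainder 7; since the remainder is 7, round up to i = 2. First occurrence in the window: #3 on July 8, 2032 (2×21 = 42 days in).
June 25, 2033 is 394 days after the start; 394 ÷ 21 = 18 remainder 16. Last occurrence in the window: #19 on June 9, 2033.
Occurrences #3 through #19: 17 in total.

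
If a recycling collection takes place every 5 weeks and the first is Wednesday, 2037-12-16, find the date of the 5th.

The 5th occurrence is 4 intervals after the first: 4 × 35 = 140 days after 2037-12-16.
December has 31 days — 15 days to the end of December leaves 125.
January has 31 days (94 left).
February has 28 days (66 left).
March has 31 days (35 left).
April has 30 days (5 left).
5 days into May → 2038-05-05.

2038-05-05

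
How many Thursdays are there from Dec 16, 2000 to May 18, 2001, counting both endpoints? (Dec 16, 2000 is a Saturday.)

Dec 16, 2000 is a Saturday; the first Thursday on or after it is Dec 21, 2000 (5 days later).
From Dec 21, 2000 to May 18, 2001: 10 + 31 + 28 + 31 + 30 + 18 = 148 days (rest of Dec, Jan, Feb, Mar, Apr, May).
148 ÷ 7 = 21 full weeks with remainder 1, so 21 more Thursdays after the first → 22.

22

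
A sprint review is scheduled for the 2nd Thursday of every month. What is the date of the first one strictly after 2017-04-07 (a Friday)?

2017-04-13

April 2017 starts on a Saturday; its first Thursday is the 6th, so the 2nd Thursday is the 13th — 2017-04-13.
2017-04-13 is after 2017-04-07, so that is the next one.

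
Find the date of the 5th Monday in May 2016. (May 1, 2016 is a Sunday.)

May 2016 begins on a Sunday, so the first Monday is May 2 (1 day later).
The 5th Monday is 4 weeks later: 2 + 28 = 30.

2016-05-30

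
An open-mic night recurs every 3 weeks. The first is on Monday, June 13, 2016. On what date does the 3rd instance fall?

July 25, 2016

The 3rd occurrence is 2 intervals after the first: 2 × 21 = 42 days after June 13, 2016.
June has 30 days — 17 days to the end of June leaves 25.
25 days into July → July 25, 2016.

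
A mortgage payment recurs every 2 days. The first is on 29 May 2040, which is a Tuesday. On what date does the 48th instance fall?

31 August 2040

The 48th occurrence is 47 intervals after the first: 47 × 2 = 94 days after 29 May 2040.
May has 31 days — 2 days to the end of May leaves 92.
June has 30 days (62 left).
July has 31 days (31 left).
31 days into August → 31 August 2040.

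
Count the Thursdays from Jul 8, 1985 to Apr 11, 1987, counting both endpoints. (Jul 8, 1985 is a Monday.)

92

Jul 8, 1985 is a Monday; the first Thursday on or after it is Jul 11, 1985 (3 days later).
From Jul 11, 1985 to Apr 11, 1987: 173 + 365 + 101 = 639 days (rest of 1985, 1986, to Apr 11, 1987 in 1987).
639 ÷ 7 = 91 full weeks with remainder 2, so 91 more Thursdays after the first → 92.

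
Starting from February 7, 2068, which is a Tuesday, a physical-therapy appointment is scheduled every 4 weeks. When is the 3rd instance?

April 3, 2068

The 3rd occurrence is 2 intervals after the first: 2 × 28 = 56 days after February 7, 2068.
February has 29 days — 22 days to the end of February leaves 34.
March has 31 days (3 left).
3 days into April → April 3, 2068.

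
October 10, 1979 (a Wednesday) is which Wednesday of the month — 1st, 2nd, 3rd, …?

Day 10 falls in week ⌈10/7⌉ of the month.
Days 1–7 hold the 1st Wednesday, 8–14 the 2nd, 15–21 the 3rd, 22–28 the 4th, 29–31 the 5th.
10 is in the range for the 2nd.

2nd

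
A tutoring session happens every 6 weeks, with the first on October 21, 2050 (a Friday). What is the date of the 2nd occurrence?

December 2, 2050

The 2nd occurrence is 1 interval after the first: 1 × 42 = 42 days after October 21, 2050.
October has 31 days — 10 days to the end of October leaves 32.
November has 30 days (2 left).
2 days into December → December 2, 2050.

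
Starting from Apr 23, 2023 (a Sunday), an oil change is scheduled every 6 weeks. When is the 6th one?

The 6th occurrence is 5 intervals after the first: 5 × 42 = 210 days after Apr 23, 2023.
Apr has 30 days — 7 days to the end of Apr leaves 203.
May has 31 days (172 left).
Jun has 30 days (142 left).
Jul has 31 days (111 left).
Aug has 31 days (80 left).
Sep has 30 days (50 left).
Oct has 31 days (19 left).
19 days into Nov → Nov 19, 2023.

Nov 19, 2023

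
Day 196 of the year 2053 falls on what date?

January has 31 days (196 − 31 = 165 remain).
February has 28 days (165 − 28 = 137 remain).
March has 31 days (137 − 31 = 106 remain).
April has 30 days (106 − 30 = 76 remain).
May has 31 days (76 − 31 = 45 remain).
June has 30 days (45 − 30 = 15 remain).
15 into July → July 15.

2053-07-15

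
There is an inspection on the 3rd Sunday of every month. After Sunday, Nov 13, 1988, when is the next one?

Nov 1988 starts on a Tuesday; its first Sunday is the 6th, so the 3rd Sunday is the 20th — Nov 20, 1988.
Nov 20, 1988 is after Nov 13, 1988, so that is the next one.

Nov 20, 1988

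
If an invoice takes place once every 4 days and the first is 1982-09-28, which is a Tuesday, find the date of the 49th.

The 49th occurrence is 48 intervals after the first: 48 × 4 = 192 days after 1982-09-28.
September has 30 days — 2 days to the end of September leaves 190.
October has 31 days (159 left).
November has 30 days (129 left).
December has 31 days (98 left).
January has 31 days (67 left).
February has 28 days (39 left).
March has 31 days (8 left).
8 days into April → 1983-04-08.

1983-04-08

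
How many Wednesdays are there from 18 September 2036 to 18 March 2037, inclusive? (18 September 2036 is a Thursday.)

26

18 September 2036 is a Thursday; the first Wednesday on or after it is 24 September 2036 (6 days later).
From 24 September 2036 to 18 March 2037: 6 + 31 + 30 + 31 + 31 + 28 + 18 = 175 days (rest of September, October, November, December, January, February, March).
175 ÷ 7 = 25 full weeks with remainder 0, so 25 more Wednesdays after the first → 26.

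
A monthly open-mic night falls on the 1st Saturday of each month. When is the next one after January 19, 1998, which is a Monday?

February 7, 1998

January 1998 starts on a Thursday, so its 1st Saturday is January 3, 1998 (2 days in).
That is not after January 19, 1998, so look at February 1998.
February 1998 starts on a Sunday, so its 1st Saturday is February 7, 1998 (6 days in).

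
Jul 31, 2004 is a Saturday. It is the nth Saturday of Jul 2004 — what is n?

Day 31 falls in week ⌈31/7⌉ of the month.
Days 1–7 hold the 1st Saturday, 8–14 the 2nd, 15–21 the 3rd, 22–28 the 4th, 29–31 the 5th.
31 is in the range for the 5th.

5th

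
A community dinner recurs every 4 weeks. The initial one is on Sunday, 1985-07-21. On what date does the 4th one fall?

The 4th occurrence is 3 intervals after the first: 3 × 28 = 84 days after 1985-07-21.
July has 31 days — 10 days to the end of July leaves 74.
August has 31 days (43 left).
September has 30 days (13 left).
13 days into October → 1985-10-13.

1985-10-13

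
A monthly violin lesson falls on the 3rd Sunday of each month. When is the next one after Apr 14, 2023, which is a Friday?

Apr 16, 2023

Apr 2023 starts on a Saturday; its first Sunday is the 2nd, so the 3rd Sunday is the 16th — Apr 16, 2023.
Apr 16, 2023 is after Apr 14, 2023, so that is the next one.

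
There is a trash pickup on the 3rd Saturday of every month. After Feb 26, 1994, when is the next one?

Feb 1994 starts on a Tuesday; its first Saturday is the 5th, so the 3rd Saturday is the 19th — Feb 19, 1994.
That is not after Feb 26, 1994, so look at Mar 1994.
Mar 1994 starts on a Tuesday; its first Saturday is the 5th, so the 3rd Saturday is the 19th — Mar 19, 1994.

Mar 19, 1994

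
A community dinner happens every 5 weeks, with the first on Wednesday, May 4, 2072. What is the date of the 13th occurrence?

The 13th occurrence is 12 intervals after the first: 12 × 35 = 420 days after May 4, 2072.
May has 31 days — 27 days to the end of May leaves 393.
June has 30 days (363 left).
July has 31 days (332 left).
August has 31 days (301 left).
September has 30 days (271 left).
October has 31 days (240 left).
November has 30 days (210 left).
December has 31 days (179 left).
January has 31 days (148 left).
February has 28 days (120 left).
March has 31 days (89 left).
April has 30 days (59 left).
May has 31 days (28 left).
28 days into June → June 28, 2073.

June 28, 2073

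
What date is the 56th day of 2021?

February 25, 2021

January has 31 days (56 − 31 = 25 remain).
25 into February → February 25.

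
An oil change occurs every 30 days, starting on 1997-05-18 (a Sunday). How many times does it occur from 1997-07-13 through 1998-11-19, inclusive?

17

Occurrences land 30·i days after 1997-05-18 for i = 0, 1, 2, …
1997-07-13 is 56 days after the start; 56 ÷ 30 = 1 remainder 26; since the remainder is 26, round up to i = 2. First occurrence in the window: #3 on 1997-07-17 (2×30 = 60 days in).
1998-11-19 is 550 days after the start; 550 ÷ 30 = 18 remainder 10. Last occurrence in the window: #19 on 1998-11-09.
Occurrences #3 through #19: 17 in total.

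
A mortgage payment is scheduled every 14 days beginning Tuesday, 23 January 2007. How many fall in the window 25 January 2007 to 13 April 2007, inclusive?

Occurrences land 14·i days after 23 January 2007 for i = 0, 1, 2, …
25 January 2007 is 2 days after the start; 2 ÷ 14 = 0 remainder 2; since the remainder is 2, round up to i = 1. First occurrence in the window: #2 on 6 February 2007 (1×14 = 14 days in).
13 April 2007 is 80 days after the start; 80 ÷ 14 = 5 remainder 10. Last occurrence in the window: #6 on 3 April 2007.
Occurrences #2 through #6: 5 in total.

5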